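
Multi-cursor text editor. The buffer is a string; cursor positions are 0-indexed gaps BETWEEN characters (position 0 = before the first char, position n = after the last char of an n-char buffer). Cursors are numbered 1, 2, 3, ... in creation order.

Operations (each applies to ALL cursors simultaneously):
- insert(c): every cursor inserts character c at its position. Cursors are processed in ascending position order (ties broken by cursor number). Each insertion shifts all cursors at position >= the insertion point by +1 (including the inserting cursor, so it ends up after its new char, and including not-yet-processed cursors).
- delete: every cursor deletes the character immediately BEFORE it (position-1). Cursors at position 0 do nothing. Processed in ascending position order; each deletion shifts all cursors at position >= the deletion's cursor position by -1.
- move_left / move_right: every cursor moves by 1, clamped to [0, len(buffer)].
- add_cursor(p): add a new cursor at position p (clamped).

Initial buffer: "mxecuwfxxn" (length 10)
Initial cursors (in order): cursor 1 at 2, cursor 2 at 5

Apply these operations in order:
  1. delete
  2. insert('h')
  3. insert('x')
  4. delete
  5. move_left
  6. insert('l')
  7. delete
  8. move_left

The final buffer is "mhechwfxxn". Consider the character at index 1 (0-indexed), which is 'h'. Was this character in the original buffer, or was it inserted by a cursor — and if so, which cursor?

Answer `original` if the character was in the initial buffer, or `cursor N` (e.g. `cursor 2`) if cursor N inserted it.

After op 1 (delete): buffer="mecwfxxn" (len 8), cursors c1@1 c2@3, authorship ........
After op 2 (insert('h')): buffer="mhechwfxxn" (len 10), cursors c1@2 c2@5, authorship .1..2.....
After op 3 (insert('x')): buffer="mhxechxwfxxn" (len 12), cursors c1@3 c2@7, authorship .11..22.....
After op 4 (delete): buffer="mhechwfxxn" (len 10), cursors c1@2 c2@5, authorship .1..2.....
After op 5 (move_left): buffer="mhechwfxxn" (len 10), cursors c1@1 c2@4, authorship .1..2.....
After op 6 (insert('l')): buffer="mlheclhwfxxn" (len 12), cursors c1@2 c2@6, authorship .11..22.....
After op 7 (delete): buffer="mhechwfxxn" (len 10), cursors c1@1 c2@4, authorship .1..2.....
After op 8 (move_left): buffer="mhechwfxxn" (len 10), cursors c1@0 c2@3, authorship .1..2.....
Authorship (.=original, N=cursor N): . 1 . . 2 . . . . .
Index 1: author = 1

Answer: cursor 1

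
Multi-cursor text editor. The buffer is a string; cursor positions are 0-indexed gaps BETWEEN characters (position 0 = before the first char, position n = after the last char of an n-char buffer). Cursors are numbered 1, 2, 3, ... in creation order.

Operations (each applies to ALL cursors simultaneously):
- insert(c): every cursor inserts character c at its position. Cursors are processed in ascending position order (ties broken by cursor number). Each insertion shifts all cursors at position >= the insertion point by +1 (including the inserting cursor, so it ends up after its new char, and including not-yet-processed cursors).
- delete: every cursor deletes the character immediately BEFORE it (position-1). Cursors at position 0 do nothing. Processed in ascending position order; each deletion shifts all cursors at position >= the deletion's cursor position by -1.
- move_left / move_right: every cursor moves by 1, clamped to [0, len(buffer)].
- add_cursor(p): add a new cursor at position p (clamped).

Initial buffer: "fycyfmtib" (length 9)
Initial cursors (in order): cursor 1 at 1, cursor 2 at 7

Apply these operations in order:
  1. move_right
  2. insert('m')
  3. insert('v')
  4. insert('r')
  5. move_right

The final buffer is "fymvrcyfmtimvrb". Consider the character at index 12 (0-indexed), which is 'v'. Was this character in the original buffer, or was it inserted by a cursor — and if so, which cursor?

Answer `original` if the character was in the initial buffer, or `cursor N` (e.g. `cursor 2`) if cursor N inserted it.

Answer: cursor 2

Derivation:
After op 1 (move_right): buffer="fycyfmtib" (len 9), cursors c1@2 c2@8, authorship .........
After op 2 (insert('m')): buffer="fymcyfmtimb" (len 11), cursors c1@3 c2@10, authorship ..1......2.
After op 3 (insert('v')): buffer="fymvcyfmtimvb" (len 13), cursors c1@4 c2@12, authorship ..11......22.
After op 4 (insert('r')): buffer="fymvrcyfmtimvrb" (len 15), cursors c1@5 c2@14, authorship ..111......222.
After op 5 (move_right): buffer="fymvrcyfmtimvrb" (len 15), cursors c1@6 c2@15, authorship ..111......222.
Authorship (.=original, N=cursor N): . . 1 1 1 . . . . . . 2 2 2 .
Index 12: author = 2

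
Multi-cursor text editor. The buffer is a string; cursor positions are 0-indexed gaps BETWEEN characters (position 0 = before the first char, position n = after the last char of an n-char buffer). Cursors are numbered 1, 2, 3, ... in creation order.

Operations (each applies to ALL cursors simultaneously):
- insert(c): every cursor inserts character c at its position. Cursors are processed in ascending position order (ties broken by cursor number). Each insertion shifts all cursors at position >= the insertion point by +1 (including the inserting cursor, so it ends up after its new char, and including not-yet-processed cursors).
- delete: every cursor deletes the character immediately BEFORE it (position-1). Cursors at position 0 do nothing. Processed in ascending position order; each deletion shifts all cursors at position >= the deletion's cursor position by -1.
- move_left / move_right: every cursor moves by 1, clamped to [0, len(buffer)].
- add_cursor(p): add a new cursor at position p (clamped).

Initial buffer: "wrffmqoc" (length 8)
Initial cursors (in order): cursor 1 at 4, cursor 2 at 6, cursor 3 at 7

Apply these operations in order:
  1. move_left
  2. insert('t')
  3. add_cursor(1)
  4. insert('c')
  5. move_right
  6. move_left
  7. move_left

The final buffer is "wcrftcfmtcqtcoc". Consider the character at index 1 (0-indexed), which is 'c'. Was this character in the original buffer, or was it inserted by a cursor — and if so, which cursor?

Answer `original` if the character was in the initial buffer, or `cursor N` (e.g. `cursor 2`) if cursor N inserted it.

Answer: cursor 4

Derivation:
After op 1 (move_left): buffer="wrffmqoc" (len 8), cursors c1@3 c2@5 c3@6, authorship ........
After op 2 (insert('t')): buffer="wrftfmtqtoc" (len 11), cursors c1@4 c2@7 c3@9, authorship ...1..2.3..
After op 3 (add_cursor(1)): buffer="wrftfmtqtoc" (len 11), cursors c4@1 c1@4 c2@7 c3@9, authorship ...1..2.3..
After op 4 (insert('c')): buffer="wcrftcfmtcqtcoc" (len 15), cursors c4@2 c1@6 c2@10 c3@13, authorship .4..11..22.33..
After op 5 (move_right): buffer="wcrftcfmtcqtcoc" (len 15), cursors c4@3 c1@7 c2@11 c3@14, authorship .4..11..22.33..
After op 6 (move_left): buffer="wcrftcfmtcqtcoc" (len 15), cursors c4@2 c1@6 c2@10 c3@13, authorship .4..11..22.33..
After op 7 (move_left): buffer="wcrftcfmtcqtcoc" (len 15), cursors c4@1 c1@5 c2@9 c3@12, authorship .4..11..22.33..
Authorship (.=original, N=cursor N): . 4 . . 1 1 . . 2 2 . 3 3 . .
Index 1: author = 4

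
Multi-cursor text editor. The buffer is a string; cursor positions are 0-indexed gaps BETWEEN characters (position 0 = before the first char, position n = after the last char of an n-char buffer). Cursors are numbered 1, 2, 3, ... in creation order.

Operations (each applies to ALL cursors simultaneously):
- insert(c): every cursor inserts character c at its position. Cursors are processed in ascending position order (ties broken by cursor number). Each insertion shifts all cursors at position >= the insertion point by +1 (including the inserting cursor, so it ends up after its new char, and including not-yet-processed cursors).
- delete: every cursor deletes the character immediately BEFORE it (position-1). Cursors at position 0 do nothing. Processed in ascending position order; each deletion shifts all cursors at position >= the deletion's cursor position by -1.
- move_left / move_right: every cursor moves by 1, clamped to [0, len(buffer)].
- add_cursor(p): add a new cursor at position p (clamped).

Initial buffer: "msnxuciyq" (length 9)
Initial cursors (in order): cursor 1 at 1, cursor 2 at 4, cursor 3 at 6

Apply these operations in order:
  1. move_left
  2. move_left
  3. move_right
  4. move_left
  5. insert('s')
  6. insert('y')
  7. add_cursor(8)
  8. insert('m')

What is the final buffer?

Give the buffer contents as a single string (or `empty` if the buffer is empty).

After op 1 (move_left): buffer="msnxuciyq" (len 9), cursors c1@0 c2@3 c3@5, authorship .........
After op 2 (move_left): buffer="msnxuciyq" (len 9), cursors c1@0 c2@2 c3@4, authorship .........
After op 3 (move_right): buffer="msnxuciyq" (len 9), cursors c1@1 c2@3 c3@5, authorship .........
After op 4 (move_left): buffer="msnxuciyq" (len 9), cursors c1@0 c2@2 c3@4, authorship .........
After op 5 (insert('s')): buffer="smssnxsuciyq" (len 12), cursors c1@1 c2@4 c3@7, authorship 1..2..3.....
After op 6 (insert('y')): buffer="symssynxsyuciyq" (len 15), cursors c1@2 c2@6 c3@10, authorship 11..22..33.....
After op 7 (add_cursor(8)): buffer="symssynxsyuciyq" (len 15), cursors c1@2 c2@6 c4@8 c3@10, authorship 11..22..33.....
After op 8 (insert('m')): buffer="symmssymnxmsymuciyq" (len 19), cursors c1@3 c2@8 c4@11 c3@14, authorship 111..222..4333.....

Answer: symmssymnxmsymuciyq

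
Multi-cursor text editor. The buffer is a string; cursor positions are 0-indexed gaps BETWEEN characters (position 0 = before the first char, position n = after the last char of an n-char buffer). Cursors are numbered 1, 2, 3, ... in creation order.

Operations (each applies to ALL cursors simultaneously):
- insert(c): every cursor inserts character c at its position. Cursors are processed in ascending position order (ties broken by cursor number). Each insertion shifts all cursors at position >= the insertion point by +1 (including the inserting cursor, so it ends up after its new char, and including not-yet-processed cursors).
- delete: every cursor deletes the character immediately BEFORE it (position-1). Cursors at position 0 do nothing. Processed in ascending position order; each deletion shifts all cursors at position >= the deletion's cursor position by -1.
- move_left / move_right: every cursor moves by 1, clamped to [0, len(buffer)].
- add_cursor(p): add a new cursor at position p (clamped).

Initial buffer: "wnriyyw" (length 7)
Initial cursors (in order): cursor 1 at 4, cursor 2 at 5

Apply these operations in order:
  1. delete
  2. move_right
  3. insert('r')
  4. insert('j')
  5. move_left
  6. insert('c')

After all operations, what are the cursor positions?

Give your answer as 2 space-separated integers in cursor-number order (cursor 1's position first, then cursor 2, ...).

After op 1 (delete): buffer="wnryw" (len 5), cursors c1@3 c2@3, authorship .....
After op 2 (move_right): buffer="wnryw" (len 5), cursors c1@4 c2@4, authorship .....
After op 3 (insert('r')): buffer="wnryrrw" (len 7), cursors c1@6 c2@6, authorship ....12.
After op 4 (insert('j')): buffer="wnryrrjjw" (len 9), cursors c1@8 c2@8, authorship ....1212.
After op 5 (move_left): buffer="wnryrrjjw" (len 9), cursors c1@7 c2@7, authorship ....1212.
After op 6 (insert('c')): buffer="wnryrrjccjw" (len 11), cursors c1@9 c2@9, authorship ....121122.

Answer: 9 9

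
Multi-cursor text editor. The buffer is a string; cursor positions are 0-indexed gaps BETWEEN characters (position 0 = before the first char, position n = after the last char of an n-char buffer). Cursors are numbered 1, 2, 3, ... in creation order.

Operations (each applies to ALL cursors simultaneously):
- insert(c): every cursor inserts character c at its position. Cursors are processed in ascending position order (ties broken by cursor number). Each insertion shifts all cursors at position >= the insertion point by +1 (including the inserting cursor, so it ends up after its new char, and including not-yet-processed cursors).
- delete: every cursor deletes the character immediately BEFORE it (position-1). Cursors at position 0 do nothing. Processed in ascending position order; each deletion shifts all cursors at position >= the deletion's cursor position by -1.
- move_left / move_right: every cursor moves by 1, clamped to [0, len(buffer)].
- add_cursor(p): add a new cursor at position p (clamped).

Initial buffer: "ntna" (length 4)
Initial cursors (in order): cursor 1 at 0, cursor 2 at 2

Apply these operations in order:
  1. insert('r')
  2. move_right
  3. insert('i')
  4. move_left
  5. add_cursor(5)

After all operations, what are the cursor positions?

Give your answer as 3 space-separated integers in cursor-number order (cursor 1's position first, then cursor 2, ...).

After op 1 (insert('r')): buffer="rntrna" (len 6), cursors c1@1 c2@4, authorship 1..2..
After op 2 (move_right): buffer="rntrna" (len 6), cursors c1@2 c2@5, authorship 1..2..
After op 3 (insert('i')): buffer="rnitrnia" (len 8), cursors c1@3 c2@7, authorship 1.1.2.2.
After op 4 (move_left): buffer="rnitrnia" (len 8), cursors c1@2 c2@6, authorship 1.1.2.2.
After op 5 (add_cursor(5)): buffer="rnitrnia" (len 8), cursors c1@2 c3@5 c2@6, authorship 1.1.2.2.

Answer: 2 6 5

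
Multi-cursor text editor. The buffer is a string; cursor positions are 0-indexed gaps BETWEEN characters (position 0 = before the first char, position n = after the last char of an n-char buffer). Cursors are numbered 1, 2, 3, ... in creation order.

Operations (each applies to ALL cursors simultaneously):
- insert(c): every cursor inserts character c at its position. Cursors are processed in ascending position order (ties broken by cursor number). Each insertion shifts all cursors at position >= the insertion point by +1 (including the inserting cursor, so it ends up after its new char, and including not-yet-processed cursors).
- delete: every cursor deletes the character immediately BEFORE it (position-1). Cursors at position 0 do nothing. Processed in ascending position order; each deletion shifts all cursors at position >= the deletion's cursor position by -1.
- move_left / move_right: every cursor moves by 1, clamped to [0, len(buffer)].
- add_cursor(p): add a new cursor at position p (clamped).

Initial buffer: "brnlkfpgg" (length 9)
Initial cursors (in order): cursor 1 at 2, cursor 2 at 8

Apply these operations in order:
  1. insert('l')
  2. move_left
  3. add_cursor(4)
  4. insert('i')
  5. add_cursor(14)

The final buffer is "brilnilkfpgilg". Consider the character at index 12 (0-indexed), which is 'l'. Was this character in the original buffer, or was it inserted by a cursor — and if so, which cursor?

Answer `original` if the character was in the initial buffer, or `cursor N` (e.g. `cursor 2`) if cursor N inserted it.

Answer: cursor 2

Derivation:
After op 1 (insert('l')): buffer="brlnlkfpglg" (len 11), cursors c1@3 c2@10, authorship ..1......2.
After op 2 (move_left): buffer="brlnlkfpglg" (len 11), cursors c1@2 c2@9, authorship ..1......2.
After op 3 (add_cursor(4)): buffer="brlnlkfpglg" (len 11), cursors c1@2 c3@4 c2@9, authorship ..1......2.
After op 4 (insert('i')): buffer="brilnilkfpgilg" (len 14), cursors c1@3 c3@6 c2@12, authorship ..11.3.....22.
After op 5 (add_cursor(14)): buffer="brilnilkfpgilg" (len 14), cursors c1@3 c3@6 c2@12 c4@14, authorship ..11.3.....22.
Authorship (.=original, N=cursor N): . . 1 1 . 3 . . . . . 2 2 .
Index 12: author = 2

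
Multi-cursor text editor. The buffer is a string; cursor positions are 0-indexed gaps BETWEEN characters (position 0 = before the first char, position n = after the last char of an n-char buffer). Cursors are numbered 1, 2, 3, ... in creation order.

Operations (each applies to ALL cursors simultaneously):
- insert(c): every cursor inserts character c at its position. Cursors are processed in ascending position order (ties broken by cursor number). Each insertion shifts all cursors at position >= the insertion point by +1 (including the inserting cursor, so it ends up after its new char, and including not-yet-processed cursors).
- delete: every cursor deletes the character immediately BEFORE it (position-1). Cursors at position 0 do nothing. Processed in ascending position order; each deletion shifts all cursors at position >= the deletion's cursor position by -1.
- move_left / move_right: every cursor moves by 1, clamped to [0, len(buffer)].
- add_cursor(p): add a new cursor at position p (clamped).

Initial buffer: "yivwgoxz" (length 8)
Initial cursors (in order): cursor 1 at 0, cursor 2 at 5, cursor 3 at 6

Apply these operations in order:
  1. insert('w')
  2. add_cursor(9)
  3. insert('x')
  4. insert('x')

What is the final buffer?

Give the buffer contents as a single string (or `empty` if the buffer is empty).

After op 1 (insert('w')): buffer="wyivwgwowxz" (len 11), cursors c1@1 c2@7 c3@9, authorship 1.....2.3..
After op 2 (add_cursor(9)): buffer="wyivwgwowxz" (len 11), cursors c1@1 c2@7 c3@9 c4@9, authorship 1.....2.3..
After op 3 (insert('x')): buffer="wxyivwgwxowxxxz" (len 15), cursors c1@2 c2@9 c3@13 c4@13, authorship 11.....22.334..
After op 4 (insert('x')): buffer="wxxyivwgwxxowxxxxxz" (len 19), cursors c1@3 c2@11 c3@17 c4@17, authorship 111.....222.33434..

Answer: wxxyivwgwxxowxxxxxz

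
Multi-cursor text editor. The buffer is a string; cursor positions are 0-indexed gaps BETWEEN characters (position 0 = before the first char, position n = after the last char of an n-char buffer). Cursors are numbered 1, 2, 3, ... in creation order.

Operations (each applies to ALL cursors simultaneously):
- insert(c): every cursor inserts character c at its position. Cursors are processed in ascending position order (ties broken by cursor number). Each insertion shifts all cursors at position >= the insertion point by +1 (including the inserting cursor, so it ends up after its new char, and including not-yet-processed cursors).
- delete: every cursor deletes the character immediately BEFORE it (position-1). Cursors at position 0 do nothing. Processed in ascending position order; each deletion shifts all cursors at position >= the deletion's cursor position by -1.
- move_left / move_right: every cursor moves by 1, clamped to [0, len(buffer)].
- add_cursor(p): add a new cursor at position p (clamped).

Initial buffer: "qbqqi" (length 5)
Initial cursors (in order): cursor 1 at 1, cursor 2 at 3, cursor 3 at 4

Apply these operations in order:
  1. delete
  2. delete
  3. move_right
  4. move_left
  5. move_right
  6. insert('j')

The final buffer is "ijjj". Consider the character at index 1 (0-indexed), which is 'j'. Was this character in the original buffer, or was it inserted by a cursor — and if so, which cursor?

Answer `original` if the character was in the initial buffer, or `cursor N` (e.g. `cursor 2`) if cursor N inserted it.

After op 1 (delete): buffer="bi" (len 2), cursors c1@0 c2@1 c3@1, authorship ..
After op 2 (delete): buffer="i" (len 1), cursors c1@0 c2@0 c3@0, authorship .
After op 3 (move_right): buffer="i" (len 1), cursors c1@1 c2@1 c3@1, authorship .
After op 4 (move_left): buffer="i" (len 1), cursors c1@0 c2@0 c3@0, authorship .
After op 5 (move_right): buffer="i" (len 1), cursors c1@1 c2@1 c3@1, authorship .
After op 6 (insert('j')): buffer="ijjj" (len 4), cursors c1@4 c2@4 c3@4, authorship .123
Authorship (.=original, N=cursor N): . 1 2 3
Index 1: author = 1

Answer: cursor 1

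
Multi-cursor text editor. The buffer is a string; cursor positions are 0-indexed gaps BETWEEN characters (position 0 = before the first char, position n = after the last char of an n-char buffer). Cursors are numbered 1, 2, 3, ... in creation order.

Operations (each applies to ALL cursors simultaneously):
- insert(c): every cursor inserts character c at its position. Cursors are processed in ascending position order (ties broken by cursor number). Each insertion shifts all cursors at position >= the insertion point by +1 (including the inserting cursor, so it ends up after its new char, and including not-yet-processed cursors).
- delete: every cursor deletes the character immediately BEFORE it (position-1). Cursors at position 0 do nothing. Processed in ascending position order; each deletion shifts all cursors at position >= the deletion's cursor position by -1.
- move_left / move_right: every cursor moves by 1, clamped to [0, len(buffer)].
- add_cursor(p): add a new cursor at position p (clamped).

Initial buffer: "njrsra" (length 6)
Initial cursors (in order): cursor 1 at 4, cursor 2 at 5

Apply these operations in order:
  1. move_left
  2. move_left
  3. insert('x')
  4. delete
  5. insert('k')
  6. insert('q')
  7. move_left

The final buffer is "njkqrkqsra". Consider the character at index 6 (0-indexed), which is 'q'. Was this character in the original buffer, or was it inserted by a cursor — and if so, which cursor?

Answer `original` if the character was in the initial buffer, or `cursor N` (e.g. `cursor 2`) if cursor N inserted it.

Answer: cursor 2

Derivation:
After op 1 (move_left): buffer="njrsra" (len 6), cursors c1@3 c2@4, authorship ......
After op 2 (move_left): buffer="njrsra" (len 6), cursors c1@2 c2@3, authorship ......
After op 3 (insert('x')): buffer="njxrxsra" (len 8), cursors c1@3 c2@5, authorship ..1.2...
After op 4 (delete): buffer="njrsra" (len 6), cursors c1@2 c2@3, authorship ......
After op 5 (insert('k')): buffer="njkrksra" (len 8), cursors c1@3 c2@5, authorship ..1.2...
After op 6 (insert('q')): buffer="njkqrkqsra" (len 10), cursors c1@4 c2@7, authorship ..11.22...
After op 7 (move_left): buffer="njkqrkqsra" (len 10), cursors c1@3 c2@6, authorship ..11.22...
Authorship (.=original, N=cursor N): . . 1 1 . 2 2 . . .
Index 6: author = 2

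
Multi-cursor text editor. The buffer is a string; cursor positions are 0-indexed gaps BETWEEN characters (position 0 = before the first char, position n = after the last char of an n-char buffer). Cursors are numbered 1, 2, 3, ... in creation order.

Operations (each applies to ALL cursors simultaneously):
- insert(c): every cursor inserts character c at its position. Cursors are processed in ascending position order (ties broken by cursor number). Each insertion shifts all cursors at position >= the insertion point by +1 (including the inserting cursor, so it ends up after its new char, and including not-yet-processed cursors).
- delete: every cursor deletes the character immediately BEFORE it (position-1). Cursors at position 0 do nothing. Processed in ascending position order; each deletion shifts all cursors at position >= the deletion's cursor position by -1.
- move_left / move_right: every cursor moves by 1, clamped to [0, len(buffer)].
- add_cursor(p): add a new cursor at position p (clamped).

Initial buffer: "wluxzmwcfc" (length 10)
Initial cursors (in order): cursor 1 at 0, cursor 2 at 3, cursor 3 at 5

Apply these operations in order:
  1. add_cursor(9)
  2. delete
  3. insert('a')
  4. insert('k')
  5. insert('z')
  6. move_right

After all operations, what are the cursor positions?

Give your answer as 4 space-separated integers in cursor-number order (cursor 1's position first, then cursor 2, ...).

Answer: 4 9 13 19

Derivation:
After op 1 (add_cursor(9)): buffer="wluxzmwcfc" (len 10), cursors c1@0 c2@3 c3@5 c4@9, authorship ..........
After op 2 (delete): buffer="wlxmwcc" (len 7), cursors c1@0 c2@2 c3@3 c4@6, authorship .......
After op 3 (insert('a')): buffer="awlaxamwcac" (len 11), cursors c1@1 c2@4 c3@6 c4@10, authorship 1..2.3...4.
After op 4 (insert('k')): buffer="akwlakxakmwcakc" (len 15), cursors c1@2 c2@6 c3@9 c4@14, authorship 11..22.33...44.
After op 5 (insert('z')): buffer="akzwlakzxakzmwcakzc" (len 19), cursors c1@3 c2@8 c3@12 c4@18, authorship 111..222.333...444.
After op 6 (move_right): buffer="akzwlakzxakzmwcakzc" (len 19), cursors c1@4 c2@9 c3@13 c4@19, authorship 111..222.333...444.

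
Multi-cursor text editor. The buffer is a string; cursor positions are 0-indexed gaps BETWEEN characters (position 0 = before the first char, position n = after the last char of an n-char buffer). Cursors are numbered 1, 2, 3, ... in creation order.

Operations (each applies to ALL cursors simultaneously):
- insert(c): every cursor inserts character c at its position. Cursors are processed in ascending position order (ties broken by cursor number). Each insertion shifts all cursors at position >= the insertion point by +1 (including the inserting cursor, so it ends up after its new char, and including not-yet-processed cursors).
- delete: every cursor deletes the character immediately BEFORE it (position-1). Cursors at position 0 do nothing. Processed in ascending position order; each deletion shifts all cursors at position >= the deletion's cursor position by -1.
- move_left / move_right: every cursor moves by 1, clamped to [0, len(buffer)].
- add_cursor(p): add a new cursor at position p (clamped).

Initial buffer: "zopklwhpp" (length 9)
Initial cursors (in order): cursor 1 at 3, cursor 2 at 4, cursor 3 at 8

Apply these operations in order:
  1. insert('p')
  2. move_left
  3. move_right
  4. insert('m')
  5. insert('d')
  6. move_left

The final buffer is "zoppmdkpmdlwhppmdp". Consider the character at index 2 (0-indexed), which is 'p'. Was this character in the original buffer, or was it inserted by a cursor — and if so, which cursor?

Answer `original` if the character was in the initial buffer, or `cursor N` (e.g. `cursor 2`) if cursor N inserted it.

After op 1 (insert('p')): buffer="zoppkplwhppp" (len 12), cursors c1@4 c2@6 c3@11, authorship ...1.2....3.
After op 2 (move_left): buffer="zoppkplwhppp" (len 12), cursors c1@3 c2@5 c3@10, authorship ...1.2....3.
After op 3 (move_right): buffer="zoppkplwhppp" (len 12), cursors c1@4 c2@6 c3@11, authorship ...1.2....3.
After op 4 (insert('m')): buffer="zoppmkpmlwhppmp" (len 15), cursors c1@5 c2@8 c3@14, authorship ...11.22....33.
After op 5 (insert('d')): buffer="zoppmdkpmdlwhppmdp" (len 18), cursors c1@6 c2@10 c3@17, authorship ...111.222....333.
After op 6 (move_left): buffer="zoppmdkpmdlwhppmdp" (len 18), cursors c1@5 c2@9 c3@16, authorship ...111.222....333.
Authorship (.=original, N=cursor N): . . . 1 1 1 . 2 2 2 . . . . 3 3 3 .
Index 2: author = original

Answer: original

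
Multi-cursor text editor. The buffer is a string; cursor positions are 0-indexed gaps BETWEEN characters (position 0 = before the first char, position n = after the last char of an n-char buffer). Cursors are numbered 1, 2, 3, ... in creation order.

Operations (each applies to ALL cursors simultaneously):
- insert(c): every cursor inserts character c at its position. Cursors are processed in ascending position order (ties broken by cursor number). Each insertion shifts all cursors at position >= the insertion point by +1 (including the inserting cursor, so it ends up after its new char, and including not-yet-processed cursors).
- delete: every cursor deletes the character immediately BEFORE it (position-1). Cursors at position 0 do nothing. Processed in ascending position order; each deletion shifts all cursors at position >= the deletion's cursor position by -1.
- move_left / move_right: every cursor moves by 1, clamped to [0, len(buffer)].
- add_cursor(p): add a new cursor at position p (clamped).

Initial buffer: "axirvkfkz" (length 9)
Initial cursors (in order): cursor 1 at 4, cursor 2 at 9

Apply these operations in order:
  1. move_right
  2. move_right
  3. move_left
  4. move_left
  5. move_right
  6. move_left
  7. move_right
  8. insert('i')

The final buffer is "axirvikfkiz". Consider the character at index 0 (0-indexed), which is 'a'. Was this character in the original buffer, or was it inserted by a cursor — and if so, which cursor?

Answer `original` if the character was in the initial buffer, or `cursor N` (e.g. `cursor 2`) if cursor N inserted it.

Answer: original

Derivation:
After op 1 (move_right): buffer="axirvkfkz" (len 9), cursors c1@5 c2@9, authorship .........
After op 2 (move_right): buffer="axirvkfkz" (len 9), cursors c1@6 c2@9, authorship .........
After op 3 (move_left): buffer="axirvkfkz" (len 9), cursors c1@5 c2@8, authorship .........
After op 4 (move_left): buffer="axirvkfkz" (len 9), cursors c1@4 c2@7, authorship .........
After op 5 (move_right): buffer="axirvkfkz" (len 9), cursors c1@5 c2@8, authorship .........
After op 6 (move_left): buffer="axirvkfkz" (len 9), cursors c1@4 c2@7, authorship .........
After op 7 (move_right): buffer="axirvkfkz" (len 9), cursors c1@5 c2@8, authorship .........
After op 8 (insert('i')): buffer="axirvikfkiz" (len 11), cursors c1@6 c2@10, authorship .....1...2.
Authorship (.=original, N=cursor N): . . . . . 1 . . . 2 .
Index 0: author = original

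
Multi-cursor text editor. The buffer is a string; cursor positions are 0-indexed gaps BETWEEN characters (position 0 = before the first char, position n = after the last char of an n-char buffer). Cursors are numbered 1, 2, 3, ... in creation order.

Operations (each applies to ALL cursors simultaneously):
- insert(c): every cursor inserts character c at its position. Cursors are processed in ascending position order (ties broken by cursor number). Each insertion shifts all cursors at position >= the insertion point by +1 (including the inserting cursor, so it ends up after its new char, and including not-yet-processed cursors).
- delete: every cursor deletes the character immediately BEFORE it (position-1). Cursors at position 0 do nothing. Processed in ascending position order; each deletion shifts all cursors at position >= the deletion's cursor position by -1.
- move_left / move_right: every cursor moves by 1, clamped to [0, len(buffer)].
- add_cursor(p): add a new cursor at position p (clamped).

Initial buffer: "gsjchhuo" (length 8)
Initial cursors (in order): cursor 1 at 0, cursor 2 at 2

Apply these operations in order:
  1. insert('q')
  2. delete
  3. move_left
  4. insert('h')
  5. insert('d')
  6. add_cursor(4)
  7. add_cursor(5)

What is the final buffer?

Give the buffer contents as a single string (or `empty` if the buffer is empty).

After op 1 (insert('q')): buffer="qgsqjchhuo" (len 10), cursors c1@1 c2@4, authorship 1..2......
After op 2 (delete): buffer="gsjchhuo" (len 8), cursors c1@0 c2@2, authorship ........
After op 3 (move_left): buffer="gsjchhuo" (len 8), cursors c1@0 c2@1, authorship ........
After op 4 (insert('h')): buffer="hghsjchhuo" (len 10), cursors c1@1 c2@3, authorship 1.2.......
After op 5 (insert('d')): buffer="hdghdsjchhuo" (len 12), cursors c1@2 c2@5, authorship 11.22.......
After op 6 (add_cursor(4)): buffer="hdghdsjchhuo" (len 12), cursors c1@2 c3@4 c2@5, authorship 11.22.......
After op 7 (add_cursor(5)): buffer="hdghdsjchhuo" (len 12), cursors c1@2 c3@4 c2@5 c4@5, authorship 11.22.......

Answer: hdghdsjchhuo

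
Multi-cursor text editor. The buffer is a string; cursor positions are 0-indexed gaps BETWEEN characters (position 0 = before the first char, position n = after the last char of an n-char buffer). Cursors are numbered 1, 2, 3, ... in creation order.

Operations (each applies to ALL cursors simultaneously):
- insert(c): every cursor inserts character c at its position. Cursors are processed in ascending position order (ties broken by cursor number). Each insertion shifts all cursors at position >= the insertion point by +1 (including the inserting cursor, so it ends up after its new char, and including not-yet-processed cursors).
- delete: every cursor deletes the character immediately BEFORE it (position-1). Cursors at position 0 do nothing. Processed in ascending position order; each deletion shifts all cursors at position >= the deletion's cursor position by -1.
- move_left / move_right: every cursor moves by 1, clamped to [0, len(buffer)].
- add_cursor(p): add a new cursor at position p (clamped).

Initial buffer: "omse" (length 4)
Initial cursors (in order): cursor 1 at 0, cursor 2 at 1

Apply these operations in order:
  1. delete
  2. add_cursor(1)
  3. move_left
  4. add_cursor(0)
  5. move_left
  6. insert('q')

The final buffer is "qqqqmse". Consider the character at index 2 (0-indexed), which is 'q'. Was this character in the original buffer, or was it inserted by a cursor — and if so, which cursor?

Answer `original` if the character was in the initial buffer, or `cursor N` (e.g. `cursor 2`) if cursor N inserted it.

After op 1 (delete): buffer="mse" (len 3), cursors c1@0 c2@0, authorship ...
After op 2 (add_cursor(1)): buffer="mse" (len 3), cursors c1@0 c2@0 c3@1, authorship ...
After op 3 (move_left): buffer="mse" (len 3), cursors c1@0 c2@0 c3@0, authorship ...
After op 4 (add_cursor(0)): buffer="mse" (len 3), cursors c1@0 c2@0 c3@0 c4@0, authorship ...
After op 5 (move_left): buffer="mse" (len 3), cursors c1@0 c2@0 c3@0 c4@0, authorship ...
After op 6 (insert('q')): buffer="qqqqmse" (len 7), cursors c1@4 c2@4 c3@4 c4@4, authorship 1234...
Authorship (.=original, N=cursor N): 1 2 3 4 . . .
Index 2: author = 3

Answer: cursor 3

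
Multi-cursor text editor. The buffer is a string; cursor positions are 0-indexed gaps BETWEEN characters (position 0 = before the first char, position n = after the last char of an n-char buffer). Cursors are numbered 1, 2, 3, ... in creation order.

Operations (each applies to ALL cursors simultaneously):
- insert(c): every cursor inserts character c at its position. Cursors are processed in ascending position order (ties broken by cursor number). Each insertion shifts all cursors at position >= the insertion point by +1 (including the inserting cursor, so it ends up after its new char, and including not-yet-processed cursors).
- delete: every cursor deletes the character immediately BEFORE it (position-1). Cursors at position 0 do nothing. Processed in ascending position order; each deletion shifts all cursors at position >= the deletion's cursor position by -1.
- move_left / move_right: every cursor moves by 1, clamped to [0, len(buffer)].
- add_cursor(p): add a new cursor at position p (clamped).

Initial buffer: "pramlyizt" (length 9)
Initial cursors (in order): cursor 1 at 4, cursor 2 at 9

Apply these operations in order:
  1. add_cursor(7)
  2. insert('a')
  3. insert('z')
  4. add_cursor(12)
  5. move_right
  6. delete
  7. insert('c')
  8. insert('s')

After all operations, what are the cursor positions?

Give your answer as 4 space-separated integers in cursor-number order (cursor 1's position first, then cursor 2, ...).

Answer: 8 19 16 16

Derivation:
After op 1 (add_cursor(7)): buffer="pramlyizt" (len 9), cursors c1@4 c3@7 c2@9, authorship .........
After op 2 (insert('a')): buffer="pramalyiazta" (len 12), cursors c1@5 c3@9 c2@12, authorship ....1...3..2
After op 3 (insert('z')): buffer="pramazlyiazztaz" (len 15), cursors c1@6 c3@11 c2@15, authorship ....11...33..22
After op 4 (add_cursor(12)): buffer="pramazlyiazztaz" (len 15), cursors c1@6 c3@11 c4@12 c2@15, authorship ....11...33..22
After op 5 (move_right): buffer="pramazlyiazztaz" (len 15), cursors c1@7 c3@12 c4@13 c2@15, authorship ....11...33..22
After op 6 (delete): buffer="pramazyiaza" (len 11), cursors c1@6 c3@10 c4@10 c2@11, authorship ....11..332
After op 7 (insert('c')): buffer="pramazcyiazccac" (len 15), cursors c1@7 c3@13 c4@13 c2@15, authorship ....111..333422
After op 8 (insert('s')): buffer="pramazcsyiazccssacs" (len 19), cursors c1@8 c3@16 c4@16 c2@19, authorship ....1111..333434222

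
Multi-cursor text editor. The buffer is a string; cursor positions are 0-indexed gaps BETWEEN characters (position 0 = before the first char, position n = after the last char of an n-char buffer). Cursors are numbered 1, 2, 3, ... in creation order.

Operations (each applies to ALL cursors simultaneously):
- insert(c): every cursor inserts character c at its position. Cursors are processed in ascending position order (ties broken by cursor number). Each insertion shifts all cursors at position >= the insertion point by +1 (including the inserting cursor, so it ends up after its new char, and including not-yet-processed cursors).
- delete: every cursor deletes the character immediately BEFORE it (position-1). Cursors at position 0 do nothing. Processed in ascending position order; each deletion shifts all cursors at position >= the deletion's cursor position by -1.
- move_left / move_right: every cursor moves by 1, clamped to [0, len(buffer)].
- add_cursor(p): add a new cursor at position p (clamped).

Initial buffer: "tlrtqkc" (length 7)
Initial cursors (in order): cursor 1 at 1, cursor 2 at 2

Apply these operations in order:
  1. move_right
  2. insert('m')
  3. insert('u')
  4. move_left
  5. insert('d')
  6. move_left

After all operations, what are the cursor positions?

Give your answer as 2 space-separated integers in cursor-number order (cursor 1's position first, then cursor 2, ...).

Answer: 3 7

Derivation:
After op 1 (move_right): buffer="tlrtqkc" (len 7), cursors c1@2 c2@3, authorship .......
After op 2 (insert('m')): buffer="tlmrmtqkc" (len 9), cursors c1@3 c2@5, authorship ..1.2....
After op 3 (insert('u')): buffer="tlmurmutqkc" (len 11), cursors c1@4 c2@7, authorship ..11.22....
After op 4 (move_left): buffer="tlmurmutqkc" (len 11), cursors c1@3 c2@6, authorship ..11.22....
After op 5 (insert('d')): buffer="tlmdurmdutqkc" (len 13), cursors c1@4 c2@8, authorship ..111.222....
After op 6 (move_left): buffer="tlmdurmdutqkc" (len 13), cursors c1@3 c2@7, authorship ..111.222....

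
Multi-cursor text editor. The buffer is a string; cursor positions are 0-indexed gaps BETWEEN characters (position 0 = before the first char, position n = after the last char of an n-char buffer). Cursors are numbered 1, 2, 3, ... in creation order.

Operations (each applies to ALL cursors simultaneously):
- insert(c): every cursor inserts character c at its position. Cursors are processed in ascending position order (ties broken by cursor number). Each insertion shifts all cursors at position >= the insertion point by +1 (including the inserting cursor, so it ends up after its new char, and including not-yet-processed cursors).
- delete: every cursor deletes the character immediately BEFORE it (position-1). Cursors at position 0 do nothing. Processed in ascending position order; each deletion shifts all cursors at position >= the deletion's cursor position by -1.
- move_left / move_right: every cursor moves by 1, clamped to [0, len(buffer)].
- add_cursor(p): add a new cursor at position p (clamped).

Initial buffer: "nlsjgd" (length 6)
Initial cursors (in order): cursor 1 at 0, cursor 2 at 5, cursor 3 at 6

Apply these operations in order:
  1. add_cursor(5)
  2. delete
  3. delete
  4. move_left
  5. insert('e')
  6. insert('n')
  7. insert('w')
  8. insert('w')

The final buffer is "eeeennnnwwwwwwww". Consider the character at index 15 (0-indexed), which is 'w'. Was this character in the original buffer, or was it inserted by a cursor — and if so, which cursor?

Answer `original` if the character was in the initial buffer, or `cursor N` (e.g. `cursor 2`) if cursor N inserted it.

Answer: cursor 4

Derivation:
After op 1 (add_cursor(5)): buffer="nlsjgd" (len 6), cursors c1@0 c2@5 c4@5 c3@6, authorship ......
After op 2 (delete): buffer="nls" (len 3), cursors c1@0 c2@3 c3@3 c4@3, authorship ...
After op 3 (delete): buffer="" (len 0), cursors c1@0 c2@0 c3@0 c4@0, authorship 
After op 4 (move_left): buffer="" (len 0), cursors c1@0 c2@0 c3@0 c4@0, authorship 
After op 5 (insert('e')): buffer="eeee" (len 4), cursors c1@4 c2@4 c3@4 c4@4, authorship 1234
After op 6 (insert('n')): buffer="eeeennnn" (len 8), cursors c1@8 c2@8 c3@8 c4@8, authorship 12341234
After op 7 (insert('w')): buffer="eeeennnnwwww" (len 12), cursors c1@12 c2@12 c3@12 c4@12, authorship 123412341234
After op 8 (insert('w')): buffer="eeeennnnwwwwwwww" (len 16), cursors c1@16 c2@16 c3@16 c4@16, authorship 1234123412341234
Authorship (.=original, N=cursor N): 1 2 3 4 1 2 3 4 1 2 3 4 1 2 3 4
Index 15: author = 4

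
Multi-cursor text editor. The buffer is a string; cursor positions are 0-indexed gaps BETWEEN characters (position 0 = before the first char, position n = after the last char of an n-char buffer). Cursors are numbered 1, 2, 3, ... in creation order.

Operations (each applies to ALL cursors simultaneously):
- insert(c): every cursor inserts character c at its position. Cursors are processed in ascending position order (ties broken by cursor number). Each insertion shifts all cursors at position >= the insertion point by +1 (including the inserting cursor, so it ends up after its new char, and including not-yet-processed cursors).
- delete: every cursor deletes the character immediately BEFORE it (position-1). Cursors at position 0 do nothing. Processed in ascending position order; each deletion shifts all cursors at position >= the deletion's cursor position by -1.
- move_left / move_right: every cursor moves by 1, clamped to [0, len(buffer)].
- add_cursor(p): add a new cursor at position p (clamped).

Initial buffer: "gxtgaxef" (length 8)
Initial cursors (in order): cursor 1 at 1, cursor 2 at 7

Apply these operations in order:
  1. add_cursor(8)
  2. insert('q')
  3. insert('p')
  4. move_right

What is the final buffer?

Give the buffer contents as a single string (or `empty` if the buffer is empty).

After op 1 (add_cursor(8)): buffer="gxtgaxef" (len 8), cursors c1@1 c2@7 c3@8, authorship ........
After op 2 (insert('q')): buffer="gqxtgaxeqfq" (len 11), cursors c1@2 c2@9 c3@11, authorship .1......2.3
After op 3 (insert('p')): buffer="gqpxtgaxeqpfqp" (len 14), cursors c1@3 c2@11 c3@14, authorship .11......22.33
After op 4 (move_right): buffer="gqpxtgaxeqpfqp" (len 14), cursors c1@4 c2@12 c3@14, authorship .11......22.33

Answer: gqpxtgaxeqpfqp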